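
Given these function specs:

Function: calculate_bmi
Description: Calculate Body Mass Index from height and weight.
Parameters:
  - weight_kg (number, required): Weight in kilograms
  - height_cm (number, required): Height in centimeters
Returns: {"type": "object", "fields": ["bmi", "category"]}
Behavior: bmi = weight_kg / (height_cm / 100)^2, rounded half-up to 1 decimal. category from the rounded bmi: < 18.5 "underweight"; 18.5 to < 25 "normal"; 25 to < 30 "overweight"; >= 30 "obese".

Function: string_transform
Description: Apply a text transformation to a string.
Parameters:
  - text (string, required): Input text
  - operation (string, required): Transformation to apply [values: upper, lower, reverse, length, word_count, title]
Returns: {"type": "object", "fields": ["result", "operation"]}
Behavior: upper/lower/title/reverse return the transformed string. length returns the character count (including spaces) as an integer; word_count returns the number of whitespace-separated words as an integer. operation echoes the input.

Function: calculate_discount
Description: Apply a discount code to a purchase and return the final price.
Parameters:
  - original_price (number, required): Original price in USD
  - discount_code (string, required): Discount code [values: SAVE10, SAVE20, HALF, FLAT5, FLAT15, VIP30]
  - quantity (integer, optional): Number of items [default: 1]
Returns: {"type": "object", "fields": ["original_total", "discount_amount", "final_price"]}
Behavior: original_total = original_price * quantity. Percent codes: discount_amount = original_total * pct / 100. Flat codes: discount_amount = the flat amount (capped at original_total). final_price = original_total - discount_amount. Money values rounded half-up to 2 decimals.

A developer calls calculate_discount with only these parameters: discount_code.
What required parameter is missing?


Required parameters: original_price, discount_code
Provided: discount_code
Missing: original_price
original_price


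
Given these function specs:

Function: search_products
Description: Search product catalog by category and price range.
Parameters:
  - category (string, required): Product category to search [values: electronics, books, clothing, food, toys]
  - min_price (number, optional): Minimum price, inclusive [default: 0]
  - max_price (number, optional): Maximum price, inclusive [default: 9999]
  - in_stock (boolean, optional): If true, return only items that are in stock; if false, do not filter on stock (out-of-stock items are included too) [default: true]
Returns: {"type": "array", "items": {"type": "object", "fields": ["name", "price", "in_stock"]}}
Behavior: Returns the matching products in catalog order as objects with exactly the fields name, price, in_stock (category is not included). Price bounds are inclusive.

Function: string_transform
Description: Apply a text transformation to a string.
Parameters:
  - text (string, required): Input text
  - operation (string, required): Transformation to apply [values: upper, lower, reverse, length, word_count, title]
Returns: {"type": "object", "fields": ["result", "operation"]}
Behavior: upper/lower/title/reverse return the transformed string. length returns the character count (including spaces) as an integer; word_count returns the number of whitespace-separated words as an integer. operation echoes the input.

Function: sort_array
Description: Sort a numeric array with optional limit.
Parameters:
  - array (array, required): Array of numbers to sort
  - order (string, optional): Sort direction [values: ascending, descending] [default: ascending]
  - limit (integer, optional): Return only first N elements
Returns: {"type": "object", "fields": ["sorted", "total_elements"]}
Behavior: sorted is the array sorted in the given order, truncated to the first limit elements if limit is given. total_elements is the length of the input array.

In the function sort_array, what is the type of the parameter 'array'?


The sort_array spec declares:
  - array (array, required): Array of numbers to sort
Type:
array


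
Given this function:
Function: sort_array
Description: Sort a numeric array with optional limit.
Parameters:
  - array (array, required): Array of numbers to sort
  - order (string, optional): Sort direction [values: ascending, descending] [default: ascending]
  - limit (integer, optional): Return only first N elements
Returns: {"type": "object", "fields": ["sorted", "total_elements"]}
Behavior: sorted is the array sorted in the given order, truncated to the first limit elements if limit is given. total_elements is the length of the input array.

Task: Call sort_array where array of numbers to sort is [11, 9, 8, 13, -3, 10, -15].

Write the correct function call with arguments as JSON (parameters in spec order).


Mapping each described value to its parameter name:
  'Array of numbers to sort' -> array = [11, 9, 8, 13, -3, 10, -15]
sort_array({"array": [11, 9, 8, 13, -3, 10, -15]})


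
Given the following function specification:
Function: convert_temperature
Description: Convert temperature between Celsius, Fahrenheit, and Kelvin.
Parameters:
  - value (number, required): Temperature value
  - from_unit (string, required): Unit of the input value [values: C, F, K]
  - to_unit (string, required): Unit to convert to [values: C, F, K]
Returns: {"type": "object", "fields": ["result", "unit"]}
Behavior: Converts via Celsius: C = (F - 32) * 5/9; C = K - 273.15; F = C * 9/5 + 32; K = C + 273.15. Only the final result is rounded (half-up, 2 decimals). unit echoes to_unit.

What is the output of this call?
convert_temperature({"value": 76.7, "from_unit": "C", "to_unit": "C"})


Input already in C: 76.7
Target is C: 76.7
Round to 2 decimals: 76.7
Output:
{"result": 76.7, "unit": "C"}


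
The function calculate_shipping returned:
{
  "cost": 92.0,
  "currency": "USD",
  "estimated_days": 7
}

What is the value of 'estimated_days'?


7


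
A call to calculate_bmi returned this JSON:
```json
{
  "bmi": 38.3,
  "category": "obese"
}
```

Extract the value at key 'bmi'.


38.3


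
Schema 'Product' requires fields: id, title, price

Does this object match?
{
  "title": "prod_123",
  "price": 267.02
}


Checking required fields...
Missing: id
Invalid - missing required field 'id'


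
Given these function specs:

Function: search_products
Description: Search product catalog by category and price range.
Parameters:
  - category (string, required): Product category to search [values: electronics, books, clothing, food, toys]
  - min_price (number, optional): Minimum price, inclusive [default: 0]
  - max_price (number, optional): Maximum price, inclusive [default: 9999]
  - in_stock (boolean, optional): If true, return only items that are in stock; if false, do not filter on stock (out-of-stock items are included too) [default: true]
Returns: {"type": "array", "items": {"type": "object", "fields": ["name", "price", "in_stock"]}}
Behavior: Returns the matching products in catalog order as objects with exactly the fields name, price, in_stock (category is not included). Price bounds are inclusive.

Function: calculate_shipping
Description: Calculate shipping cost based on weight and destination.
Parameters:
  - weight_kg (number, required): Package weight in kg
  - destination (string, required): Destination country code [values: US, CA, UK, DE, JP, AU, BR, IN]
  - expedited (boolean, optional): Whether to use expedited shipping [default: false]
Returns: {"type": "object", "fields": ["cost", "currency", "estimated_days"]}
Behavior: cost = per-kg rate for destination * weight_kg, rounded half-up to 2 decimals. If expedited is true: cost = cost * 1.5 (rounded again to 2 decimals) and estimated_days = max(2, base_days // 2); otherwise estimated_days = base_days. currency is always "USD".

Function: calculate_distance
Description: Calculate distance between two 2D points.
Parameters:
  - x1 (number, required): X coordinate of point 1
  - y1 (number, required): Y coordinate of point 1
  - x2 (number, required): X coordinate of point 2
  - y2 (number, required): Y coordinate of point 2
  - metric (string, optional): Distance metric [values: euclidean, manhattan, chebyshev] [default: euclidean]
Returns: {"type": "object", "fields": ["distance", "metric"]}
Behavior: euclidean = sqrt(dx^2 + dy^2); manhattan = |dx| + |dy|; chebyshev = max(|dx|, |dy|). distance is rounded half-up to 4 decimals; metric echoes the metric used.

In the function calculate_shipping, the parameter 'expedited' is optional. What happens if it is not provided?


The calculate_shipping spec declares:
  - expedited (boolean, optional): Whether to use expedited shipping [default: false]
It defaults to false


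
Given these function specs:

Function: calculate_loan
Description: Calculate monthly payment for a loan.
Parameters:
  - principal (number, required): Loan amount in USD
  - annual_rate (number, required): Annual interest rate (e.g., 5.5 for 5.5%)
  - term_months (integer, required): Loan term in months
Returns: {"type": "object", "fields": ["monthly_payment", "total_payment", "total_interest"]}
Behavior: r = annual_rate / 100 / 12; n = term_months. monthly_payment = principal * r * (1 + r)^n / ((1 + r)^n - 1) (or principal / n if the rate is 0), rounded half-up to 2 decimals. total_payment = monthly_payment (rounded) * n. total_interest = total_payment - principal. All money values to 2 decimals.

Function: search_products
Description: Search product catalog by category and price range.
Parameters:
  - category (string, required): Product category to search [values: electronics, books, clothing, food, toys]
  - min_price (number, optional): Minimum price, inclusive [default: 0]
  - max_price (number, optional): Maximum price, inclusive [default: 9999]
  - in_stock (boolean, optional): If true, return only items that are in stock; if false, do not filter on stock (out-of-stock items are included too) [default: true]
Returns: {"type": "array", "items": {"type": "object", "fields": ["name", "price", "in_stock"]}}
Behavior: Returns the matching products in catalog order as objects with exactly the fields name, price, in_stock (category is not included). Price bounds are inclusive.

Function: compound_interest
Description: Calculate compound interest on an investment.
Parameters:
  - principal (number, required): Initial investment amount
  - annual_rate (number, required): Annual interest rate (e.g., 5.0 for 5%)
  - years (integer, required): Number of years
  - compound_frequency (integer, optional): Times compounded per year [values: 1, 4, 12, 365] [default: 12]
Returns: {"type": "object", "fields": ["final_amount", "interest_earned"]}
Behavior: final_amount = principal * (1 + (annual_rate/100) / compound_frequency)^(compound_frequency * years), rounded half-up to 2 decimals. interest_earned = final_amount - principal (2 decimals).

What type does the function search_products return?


The search_products spec declares Returns: {"type": "array", "items": {"type": "object", "fields": ["name", "price", "in_stock"]}}
Type:
array


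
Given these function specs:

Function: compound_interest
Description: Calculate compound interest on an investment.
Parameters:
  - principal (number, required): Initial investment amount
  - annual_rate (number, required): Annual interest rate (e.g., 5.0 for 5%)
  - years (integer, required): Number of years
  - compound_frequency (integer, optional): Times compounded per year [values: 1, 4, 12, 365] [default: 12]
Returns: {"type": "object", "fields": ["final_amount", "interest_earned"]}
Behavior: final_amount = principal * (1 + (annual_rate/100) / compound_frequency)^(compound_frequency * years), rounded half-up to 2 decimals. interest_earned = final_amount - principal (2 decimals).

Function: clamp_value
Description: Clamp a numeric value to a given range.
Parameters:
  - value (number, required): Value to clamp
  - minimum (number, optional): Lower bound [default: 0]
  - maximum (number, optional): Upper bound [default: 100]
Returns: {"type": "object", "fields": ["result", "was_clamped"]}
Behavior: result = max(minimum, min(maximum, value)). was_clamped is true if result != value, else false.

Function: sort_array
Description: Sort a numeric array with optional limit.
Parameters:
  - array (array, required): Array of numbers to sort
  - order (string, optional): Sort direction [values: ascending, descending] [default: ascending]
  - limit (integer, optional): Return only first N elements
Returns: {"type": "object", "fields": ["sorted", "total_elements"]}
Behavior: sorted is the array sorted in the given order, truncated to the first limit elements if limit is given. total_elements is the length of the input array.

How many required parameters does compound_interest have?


Parameters of compound_interest: principal (required), annual_rate (required), years (required), compound_frequency (optional)
Required count:
3


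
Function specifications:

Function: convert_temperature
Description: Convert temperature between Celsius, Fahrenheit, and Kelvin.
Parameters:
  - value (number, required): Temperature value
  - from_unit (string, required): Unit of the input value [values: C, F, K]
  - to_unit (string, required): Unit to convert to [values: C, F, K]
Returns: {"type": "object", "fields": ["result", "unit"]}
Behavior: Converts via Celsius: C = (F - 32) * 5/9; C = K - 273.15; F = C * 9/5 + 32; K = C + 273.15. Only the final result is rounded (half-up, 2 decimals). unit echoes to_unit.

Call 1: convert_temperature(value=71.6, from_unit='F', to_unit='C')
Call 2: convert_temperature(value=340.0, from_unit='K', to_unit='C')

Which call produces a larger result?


Call 1:
  To C: (71.6 - 32) * 5/9 = 22
  Target is C: 22
  Round to 2 decimals: 22.0
  -> 22.0 C
Call 2:
  To C: 340 - 273.15 = 66.85
  Target is C: 66.85
  Round to 2 decimals: 66.85
  -> 66.85 C
Call 2 (66.85 C)


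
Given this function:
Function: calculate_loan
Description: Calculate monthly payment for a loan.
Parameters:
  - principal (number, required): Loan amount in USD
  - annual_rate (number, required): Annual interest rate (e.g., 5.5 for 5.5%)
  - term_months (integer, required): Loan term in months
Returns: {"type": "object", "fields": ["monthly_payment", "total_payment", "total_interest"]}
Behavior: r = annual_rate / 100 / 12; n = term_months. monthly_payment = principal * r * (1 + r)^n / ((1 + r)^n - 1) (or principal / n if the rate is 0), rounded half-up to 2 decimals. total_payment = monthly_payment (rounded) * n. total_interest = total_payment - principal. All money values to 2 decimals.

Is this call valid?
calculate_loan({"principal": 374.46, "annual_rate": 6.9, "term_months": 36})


Checking all required parameters present and types match... All valid.
Valid


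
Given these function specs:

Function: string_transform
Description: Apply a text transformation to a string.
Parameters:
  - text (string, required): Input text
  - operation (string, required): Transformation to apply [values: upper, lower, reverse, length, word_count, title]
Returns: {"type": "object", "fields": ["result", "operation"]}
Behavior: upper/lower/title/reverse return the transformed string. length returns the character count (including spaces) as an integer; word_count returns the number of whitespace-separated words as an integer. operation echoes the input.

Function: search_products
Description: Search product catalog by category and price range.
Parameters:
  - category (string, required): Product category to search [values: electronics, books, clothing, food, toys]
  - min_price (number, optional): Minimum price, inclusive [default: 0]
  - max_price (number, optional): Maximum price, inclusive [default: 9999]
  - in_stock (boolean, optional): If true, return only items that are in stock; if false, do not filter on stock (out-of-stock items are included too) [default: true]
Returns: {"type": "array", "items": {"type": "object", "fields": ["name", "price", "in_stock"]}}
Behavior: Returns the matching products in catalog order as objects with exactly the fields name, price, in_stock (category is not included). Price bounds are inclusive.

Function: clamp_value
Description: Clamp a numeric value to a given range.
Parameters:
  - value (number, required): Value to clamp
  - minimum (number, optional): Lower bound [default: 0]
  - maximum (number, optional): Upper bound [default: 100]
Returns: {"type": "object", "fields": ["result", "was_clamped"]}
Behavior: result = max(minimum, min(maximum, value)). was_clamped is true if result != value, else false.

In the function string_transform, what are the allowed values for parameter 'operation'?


The string_transform spec declares:
  - operation (string, required): Transformation to apply [values: upper, lower, reverse, length, word_count, title]
Allowed values:
upper, lower, reverse, length, word_count, title


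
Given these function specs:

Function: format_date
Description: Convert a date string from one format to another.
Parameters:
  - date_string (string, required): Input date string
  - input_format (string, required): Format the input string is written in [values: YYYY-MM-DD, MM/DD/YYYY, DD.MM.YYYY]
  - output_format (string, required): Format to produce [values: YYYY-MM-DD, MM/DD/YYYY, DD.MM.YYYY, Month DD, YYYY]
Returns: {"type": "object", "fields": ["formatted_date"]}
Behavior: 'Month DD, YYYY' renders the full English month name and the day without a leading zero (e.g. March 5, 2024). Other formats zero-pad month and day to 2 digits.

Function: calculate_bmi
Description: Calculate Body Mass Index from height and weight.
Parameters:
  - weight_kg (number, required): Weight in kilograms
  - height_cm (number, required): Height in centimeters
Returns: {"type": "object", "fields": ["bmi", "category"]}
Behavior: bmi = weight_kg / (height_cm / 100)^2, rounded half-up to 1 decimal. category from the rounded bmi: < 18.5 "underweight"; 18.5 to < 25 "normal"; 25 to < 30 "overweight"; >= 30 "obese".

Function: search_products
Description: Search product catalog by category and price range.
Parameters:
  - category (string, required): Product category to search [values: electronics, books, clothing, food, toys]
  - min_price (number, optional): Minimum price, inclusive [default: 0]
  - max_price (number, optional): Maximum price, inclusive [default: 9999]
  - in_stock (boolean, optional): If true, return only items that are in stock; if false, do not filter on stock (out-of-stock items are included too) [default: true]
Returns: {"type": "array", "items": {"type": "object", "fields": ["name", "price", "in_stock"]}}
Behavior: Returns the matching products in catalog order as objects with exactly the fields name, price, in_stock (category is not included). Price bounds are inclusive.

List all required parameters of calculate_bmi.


Parameters of calculate_bmi and their required/optional flag:
  weight_kg: required
  height_cm: required
height_cm, weight_kg


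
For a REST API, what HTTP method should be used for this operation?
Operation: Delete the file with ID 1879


GET = read, POST = create, PUT = update/replace, DELETE = remove
This operation is a removal.
DELETE


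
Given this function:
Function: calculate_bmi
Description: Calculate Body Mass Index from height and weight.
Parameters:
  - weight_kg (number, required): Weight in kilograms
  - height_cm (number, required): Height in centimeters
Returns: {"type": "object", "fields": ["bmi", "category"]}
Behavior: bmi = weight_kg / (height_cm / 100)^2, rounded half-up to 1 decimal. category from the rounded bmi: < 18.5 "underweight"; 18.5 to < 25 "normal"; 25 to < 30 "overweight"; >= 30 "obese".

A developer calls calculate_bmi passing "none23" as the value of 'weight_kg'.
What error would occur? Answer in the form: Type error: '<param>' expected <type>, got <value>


Spec: 'weight_kg' is declared as number; "none23" is a string.
Type error: 'weight_kg' expected number, got "none23"


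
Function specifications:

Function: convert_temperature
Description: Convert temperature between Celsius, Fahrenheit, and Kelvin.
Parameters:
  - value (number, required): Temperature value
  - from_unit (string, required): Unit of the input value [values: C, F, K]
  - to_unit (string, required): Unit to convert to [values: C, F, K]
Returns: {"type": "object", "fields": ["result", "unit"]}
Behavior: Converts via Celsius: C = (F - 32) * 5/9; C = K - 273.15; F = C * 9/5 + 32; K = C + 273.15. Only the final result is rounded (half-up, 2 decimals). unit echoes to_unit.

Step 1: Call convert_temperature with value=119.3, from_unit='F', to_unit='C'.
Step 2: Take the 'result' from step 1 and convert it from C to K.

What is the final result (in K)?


Step 1: convert_temperature(value=119.3, from_unit=F, to_unit=C)
  To C: (119.3 - 32) * 5/9 = 48.5
  Target is C: 48.5
  Round to 2 decimals: 48.5
  -> result = 48.5 C
Step 2: convert_temperature(value=48.5, from_unit=C, to_unit=K)
  Input already in C: 48.5
  To K: 48.5 + 273.15 = 321.65
  Round to 2 decimals: 321.65
  -> result = 321.65 K
321.65 K


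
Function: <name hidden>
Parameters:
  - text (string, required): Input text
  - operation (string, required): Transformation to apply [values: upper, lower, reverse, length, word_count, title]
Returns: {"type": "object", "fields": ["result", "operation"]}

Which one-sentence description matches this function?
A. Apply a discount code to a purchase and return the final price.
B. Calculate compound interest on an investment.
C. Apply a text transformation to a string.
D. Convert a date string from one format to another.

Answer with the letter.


Parameters text, operation and return ["result", "operation"] fit: Apply a text transformation to a string.
C


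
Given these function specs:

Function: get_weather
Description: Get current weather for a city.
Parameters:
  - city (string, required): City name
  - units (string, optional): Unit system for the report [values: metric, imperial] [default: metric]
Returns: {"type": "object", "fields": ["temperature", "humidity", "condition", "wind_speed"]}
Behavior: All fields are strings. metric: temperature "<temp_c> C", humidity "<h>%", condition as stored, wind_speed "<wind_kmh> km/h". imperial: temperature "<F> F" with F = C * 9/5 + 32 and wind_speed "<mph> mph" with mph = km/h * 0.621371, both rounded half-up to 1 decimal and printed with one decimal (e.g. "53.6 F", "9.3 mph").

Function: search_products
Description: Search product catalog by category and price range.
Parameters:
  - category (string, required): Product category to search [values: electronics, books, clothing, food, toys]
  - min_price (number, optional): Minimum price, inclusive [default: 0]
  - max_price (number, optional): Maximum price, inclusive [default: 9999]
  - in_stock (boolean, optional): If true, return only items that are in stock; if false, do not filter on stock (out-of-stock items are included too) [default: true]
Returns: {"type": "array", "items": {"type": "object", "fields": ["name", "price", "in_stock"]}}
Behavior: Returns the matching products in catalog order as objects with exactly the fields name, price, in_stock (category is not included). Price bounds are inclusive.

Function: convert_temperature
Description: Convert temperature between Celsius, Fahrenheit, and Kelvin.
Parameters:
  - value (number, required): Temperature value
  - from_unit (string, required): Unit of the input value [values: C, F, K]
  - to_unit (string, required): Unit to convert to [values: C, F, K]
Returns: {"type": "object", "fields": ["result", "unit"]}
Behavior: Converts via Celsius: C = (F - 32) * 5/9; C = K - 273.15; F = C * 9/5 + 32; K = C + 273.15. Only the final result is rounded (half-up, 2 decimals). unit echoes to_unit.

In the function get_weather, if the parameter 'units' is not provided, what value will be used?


The get_weather spec declares:
  - units (string, optional): Unit system for the report [values: metric, imperial] [default: metric]
Default:
metric


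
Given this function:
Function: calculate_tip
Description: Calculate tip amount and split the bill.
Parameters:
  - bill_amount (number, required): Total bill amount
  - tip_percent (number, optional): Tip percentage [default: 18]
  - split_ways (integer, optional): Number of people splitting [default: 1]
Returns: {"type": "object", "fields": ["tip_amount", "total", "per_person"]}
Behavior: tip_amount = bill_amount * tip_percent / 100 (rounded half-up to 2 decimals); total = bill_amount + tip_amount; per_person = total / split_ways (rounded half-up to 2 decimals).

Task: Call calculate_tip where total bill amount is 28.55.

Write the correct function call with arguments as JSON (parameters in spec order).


Mapping each described value to its parameter name:
  'Total bill amount' -> bill_amount = 28.55
calculate_tip({"bill_amount": 28.55})


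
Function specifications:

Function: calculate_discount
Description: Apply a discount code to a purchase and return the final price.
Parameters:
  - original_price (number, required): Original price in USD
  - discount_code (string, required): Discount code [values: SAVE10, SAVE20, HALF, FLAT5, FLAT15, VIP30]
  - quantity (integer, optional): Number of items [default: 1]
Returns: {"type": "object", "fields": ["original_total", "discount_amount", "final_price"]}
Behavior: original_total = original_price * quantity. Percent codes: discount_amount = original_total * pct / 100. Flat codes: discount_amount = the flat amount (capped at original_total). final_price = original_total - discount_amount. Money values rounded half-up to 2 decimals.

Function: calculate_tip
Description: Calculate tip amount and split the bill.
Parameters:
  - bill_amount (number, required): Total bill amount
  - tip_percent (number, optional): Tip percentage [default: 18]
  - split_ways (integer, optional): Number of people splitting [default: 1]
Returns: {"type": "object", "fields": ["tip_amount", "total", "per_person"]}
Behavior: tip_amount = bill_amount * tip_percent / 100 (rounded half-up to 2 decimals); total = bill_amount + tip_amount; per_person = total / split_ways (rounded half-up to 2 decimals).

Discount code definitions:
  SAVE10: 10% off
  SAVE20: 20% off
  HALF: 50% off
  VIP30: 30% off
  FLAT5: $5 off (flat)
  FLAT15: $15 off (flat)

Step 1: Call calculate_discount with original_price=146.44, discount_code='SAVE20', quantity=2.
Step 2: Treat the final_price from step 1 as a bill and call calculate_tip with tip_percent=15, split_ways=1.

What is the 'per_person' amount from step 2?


Step 1: calculate_discount(original_price=146.44, discount_code=SAVE20, quantity=2)
  original_total = 146.44 * 2 = 292.88
  SAVE20 = 20% off: discount_amount = 292.88 * 20/100 = 58.576 -> 58.58
  final_price = 292.88 - 58.58 = 234.30
  -> final_price = 234.30
Step 2: calculate_tip(bill_amount=234.3, tip_percent=15, split_ways=1)
  tip_amount = 234.3 * 15/100 = 35.145 -> 35.15
  total = 234.3 + 35.15 = 269.45
  per_person = 269.45 / 1 = 269.45 -> 269.45
  -> per_person = 269.45
$269.45


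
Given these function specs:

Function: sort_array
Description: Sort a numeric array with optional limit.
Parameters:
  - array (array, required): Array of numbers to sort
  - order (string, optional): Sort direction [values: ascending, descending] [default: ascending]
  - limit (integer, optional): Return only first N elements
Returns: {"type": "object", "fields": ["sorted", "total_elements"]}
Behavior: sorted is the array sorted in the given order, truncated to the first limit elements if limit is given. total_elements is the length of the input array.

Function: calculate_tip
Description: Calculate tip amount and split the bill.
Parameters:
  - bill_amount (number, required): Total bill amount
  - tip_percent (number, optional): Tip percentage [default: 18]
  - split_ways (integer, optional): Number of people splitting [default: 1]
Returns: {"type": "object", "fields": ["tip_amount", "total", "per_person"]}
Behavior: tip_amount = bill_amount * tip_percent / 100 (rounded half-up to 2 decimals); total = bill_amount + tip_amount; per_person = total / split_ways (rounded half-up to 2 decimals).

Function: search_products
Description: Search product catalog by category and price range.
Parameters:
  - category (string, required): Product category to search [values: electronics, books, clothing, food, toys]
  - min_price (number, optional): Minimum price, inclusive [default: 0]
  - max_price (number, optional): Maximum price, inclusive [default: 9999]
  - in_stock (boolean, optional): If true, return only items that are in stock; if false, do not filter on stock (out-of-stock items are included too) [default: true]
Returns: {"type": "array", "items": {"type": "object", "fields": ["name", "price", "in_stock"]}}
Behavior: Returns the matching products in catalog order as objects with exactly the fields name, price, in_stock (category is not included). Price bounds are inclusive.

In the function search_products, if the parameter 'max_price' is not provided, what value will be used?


The search_products spec declares:
  - max_price (number, optional): Maximum price, inclusive [default: 9999]
Default:
9999


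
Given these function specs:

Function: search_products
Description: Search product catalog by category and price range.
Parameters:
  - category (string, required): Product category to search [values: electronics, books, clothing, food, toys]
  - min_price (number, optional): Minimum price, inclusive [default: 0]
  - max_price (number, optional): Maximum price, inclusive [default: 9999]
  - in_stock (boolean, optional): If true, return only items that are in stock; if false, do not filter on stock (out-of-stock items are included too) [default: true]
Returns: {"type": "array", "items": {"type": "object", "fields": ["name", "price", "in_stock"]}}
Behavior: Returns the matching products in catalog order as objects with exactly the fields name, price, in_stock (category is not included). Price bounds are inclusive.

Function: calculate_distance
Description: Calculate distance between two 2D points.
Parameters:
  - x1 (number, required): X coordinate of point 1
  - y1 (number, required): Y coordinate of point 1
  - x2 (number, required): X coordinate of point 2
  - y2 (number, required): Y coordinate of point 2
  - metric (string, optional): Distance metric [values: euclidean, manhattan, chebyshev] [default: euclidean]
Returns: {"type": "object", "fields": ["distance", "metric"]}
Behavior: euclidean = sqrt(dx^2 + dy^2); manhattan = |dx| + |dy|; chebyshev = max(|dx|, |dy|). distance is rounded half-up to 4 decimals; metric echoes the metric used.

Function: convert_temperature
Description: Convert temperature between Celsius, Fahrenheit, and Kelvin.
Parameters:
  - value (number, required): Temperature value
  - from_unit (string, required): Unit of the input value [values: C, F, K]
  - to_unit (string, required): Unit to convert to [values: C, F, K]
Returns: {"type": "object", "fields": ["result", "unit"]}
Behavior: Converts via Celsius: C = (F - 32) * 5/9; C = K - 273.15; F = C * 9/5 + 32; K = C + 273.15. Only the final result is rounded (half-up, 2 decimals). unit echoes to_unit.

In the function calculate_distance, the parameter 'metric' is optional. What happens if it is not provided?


The calculate_distance spec declares:
  - metric (string, optional): Distance metric [values: euclidean, manhattan, chebyshev] [default: euclidean]
It defaults to euclidean


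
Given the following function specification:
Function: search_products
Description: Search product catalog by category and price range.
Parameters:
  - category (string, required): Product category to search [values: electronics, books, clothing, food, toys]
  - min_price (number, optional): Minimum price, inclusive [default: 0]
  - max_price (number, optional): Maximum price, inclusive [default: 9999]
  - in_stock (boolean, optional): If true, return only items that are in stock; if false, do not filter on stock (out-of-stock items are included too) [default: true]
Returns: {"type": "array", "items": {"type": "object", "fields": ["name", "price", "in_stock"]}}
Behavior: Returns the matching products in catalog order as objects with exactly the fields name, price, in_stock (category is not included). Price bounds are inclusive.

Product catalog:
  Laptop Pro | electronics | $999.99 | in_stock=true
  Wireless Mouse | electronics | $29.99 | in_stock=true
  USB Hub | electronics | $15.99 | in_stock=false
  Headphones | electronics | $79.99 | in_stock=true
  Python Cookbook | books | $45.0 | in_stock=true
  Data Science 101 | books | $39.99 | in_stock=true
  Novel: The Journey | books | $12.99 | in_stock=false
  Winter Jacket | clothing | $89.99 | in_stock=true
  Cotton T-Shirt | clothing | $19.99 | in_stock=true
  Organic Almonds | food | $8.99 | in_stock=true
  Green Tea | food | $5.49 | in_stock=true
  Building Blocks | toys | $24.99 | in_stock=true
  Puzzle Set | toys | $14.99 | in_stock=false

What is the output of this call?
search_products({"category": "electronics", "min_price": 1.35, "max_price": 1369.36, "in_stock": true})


Filter: category=electronics, 1.35 <= price <= 1369.36, in-stock only
  Laptop Pro ($999.99): keep
  Wireless Mouse ($29.99): keep
  USB Hub ($15.99): out of stock -> skip
  Headphones ($79.99): keep
Output:
[{"name": "Laptop Pro", "price": 999.99, "in_stock": true}, {"name": "Wireless Mouse", "price": 29.99, "in_stock": true}, {"name": "Headphones", "price": 79.99, "in_stock": true}]


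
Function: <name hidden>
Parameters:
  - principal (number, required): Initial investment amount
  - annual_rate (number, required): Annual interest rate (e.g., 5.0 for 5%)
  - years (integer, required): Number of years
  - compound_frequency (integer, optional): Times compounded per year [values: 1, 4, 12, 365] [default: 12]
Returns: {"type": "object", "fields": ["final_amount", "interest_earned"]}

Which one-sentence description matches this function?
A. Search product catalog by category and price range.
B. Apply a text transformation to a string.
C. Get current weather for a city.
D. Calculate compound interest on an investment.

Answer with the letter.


Parameters principal, annual_rate, years, compound_frequency and return ["final_amount", "interest_earned"] fit: Calculate compound interest on an investment.
D


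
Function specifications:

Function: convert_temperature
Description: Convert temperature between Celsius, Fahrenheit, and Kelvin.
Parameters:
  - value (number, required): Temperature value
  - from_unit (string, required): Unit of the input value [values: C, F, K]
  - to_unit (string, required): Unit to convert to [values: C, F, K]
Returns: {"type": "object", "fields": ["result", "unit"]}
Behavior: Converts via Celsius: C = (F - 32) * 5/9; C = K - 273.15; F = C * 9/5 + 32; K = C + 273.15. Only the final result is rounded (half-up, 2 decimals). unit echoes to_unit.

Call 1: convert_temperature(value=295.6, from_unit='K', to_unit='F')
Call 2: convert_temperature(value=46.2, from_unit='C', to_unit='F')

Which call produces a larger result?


Call 1:
  To C: 295.6 - 273.15 = 22.45
  To F: 22.45 * 9/5 + 32 = 72.41
  Round to 2 decimals: 72.41
  -> 72.41 F
Call 2:
  Input already in C: 46.2
  To F: 46.2 * 9/5 + 32 = 115.16
  Round to 2 decimals: 115.16
  -> 115.16 F
Call 2 (115.16 F)


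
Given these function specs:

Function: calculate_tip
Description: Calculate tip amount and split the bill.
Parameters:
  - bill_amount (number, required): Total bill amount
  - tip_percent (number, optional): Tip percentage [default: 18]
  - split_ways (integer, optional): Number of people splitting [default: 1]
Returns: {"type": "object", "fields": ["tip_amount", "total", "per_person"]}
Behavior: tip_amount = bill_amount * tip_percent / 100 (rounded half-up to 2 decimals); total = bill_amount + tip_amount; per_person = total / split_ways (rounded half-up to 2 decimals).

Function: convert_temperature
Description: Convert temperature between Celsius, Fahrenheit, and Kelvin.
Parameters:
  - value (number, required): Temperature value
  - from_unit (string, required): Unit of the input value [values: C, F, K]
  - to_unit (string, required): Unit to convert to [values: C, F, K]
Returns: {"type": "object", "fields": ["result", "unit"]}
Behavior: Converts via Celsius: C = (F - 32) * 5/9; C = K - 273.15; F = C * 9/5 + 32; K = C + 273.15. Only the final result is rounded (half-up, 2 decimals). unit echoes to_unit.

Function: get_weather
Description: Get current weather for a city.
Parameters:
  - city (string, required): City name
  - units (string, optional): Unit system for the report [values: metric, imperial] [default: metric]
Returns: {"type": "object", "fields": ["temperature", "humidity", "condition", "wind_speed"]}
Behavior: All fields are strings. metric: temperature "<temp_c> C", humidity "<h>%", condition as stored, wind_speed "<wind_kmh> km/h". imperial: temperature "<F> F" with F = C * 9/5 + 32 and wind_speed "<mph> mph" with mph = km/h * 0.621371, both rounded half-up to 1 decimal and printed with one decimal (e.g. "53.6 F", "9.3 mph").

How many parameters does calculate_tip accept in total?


Parameters of calculate_tip: bill_amount (required), tip_percent (optional), split_ways (optional)
Total:
3


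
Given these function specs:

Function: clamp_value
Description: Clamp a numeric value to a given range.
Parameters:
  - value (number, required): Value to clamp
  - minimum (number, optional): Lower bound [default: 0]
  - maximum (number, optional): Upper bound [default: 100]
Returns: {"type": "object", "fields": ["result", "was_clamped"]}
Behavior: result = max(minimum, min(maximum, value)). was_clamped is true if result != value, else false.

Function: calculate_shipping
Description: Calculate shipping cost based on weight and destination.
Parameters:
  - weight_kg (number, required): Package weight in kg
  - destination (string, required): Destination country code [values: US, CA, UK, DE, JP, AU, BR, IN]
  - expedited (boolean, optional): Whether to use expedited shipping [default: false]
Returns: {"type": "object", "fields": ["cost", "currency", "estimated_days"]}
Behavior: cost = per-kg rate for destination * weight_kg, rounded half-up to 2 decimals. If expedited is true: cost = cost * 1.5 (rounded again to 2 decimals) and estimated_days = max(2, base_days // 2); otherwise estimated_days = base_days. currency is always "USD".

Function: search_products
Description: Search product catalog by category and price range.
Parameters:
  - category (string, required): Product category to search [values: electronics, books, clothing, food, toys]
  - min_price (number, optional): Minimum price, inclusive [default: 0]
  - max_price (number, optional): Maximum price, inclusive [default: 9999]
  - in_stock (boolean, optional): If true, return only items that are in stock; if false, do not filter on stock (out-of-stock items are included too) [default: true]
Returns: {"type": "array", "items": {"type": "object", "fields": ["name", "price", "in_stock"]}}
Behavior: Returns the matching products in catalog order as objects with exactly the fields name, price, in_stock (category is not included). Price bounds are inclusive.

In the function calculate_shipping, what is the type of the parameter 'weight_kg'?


The calculate_shipping spec declares:
  - weight_kg (number, required): Package weight in kg
Type:
number


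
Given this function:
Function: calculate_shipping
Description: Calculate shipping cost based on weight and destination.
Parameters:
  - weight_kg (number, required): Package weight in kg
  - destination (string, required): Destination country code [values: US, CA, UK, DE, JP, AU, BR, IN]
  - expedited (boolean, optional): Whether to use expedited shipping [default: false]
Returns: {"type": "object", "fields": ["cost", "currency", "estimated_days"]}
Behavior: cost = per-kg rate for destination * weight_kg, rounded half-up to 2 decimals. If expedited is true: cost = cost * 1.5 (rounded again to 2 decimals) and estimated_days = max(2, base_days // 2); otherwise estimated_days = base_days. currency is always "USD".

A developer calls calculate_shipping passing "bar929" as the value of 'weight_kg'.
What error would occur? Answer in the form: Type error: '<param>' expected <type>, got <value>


Spec: 'weight_kg' is declared as number; "bar929" is a string.
Type error: 'weight_kg' expected number, got "bar929"


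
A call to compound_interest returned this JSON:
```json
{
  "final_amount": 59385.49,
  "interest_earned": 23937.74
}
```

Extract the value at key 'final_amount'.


59385.49
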